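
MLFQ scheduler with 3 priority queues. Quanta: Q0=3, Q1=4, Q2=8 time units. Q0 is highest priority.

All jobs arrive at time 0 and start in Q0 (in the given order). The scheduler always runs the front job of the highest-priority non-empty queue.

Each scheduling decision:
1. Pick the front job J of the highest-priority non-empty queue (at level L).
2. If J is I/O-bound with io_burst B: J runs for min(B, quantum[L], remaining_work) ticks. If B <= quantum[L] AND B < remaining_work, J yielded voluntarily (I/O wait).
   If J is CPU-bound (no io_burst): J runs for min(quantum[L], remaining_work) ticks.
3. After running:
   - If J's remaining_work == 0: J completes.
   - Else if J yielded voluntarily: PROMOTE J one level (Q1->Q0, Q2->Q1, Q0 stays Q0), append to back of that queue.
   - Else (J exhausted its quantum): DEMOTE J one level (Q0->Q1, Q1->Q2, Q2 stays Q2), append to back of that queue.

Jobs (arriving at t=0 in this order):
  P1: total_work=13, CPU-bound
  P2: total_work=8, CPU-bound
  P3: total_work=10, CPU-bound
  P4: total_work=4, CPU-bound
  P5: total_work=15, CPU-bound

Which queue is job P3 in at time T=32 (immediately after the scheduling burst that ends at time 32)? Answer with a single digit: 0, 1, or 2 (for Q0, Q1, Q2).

Answer: 2

Derivation:
t=0-3: P1@Q0 runs 3, rem=10, quantum used, demote→Q1. Q0=[P2,P3,P4,P5] Q1=[P1] Q2=[]
t=3-6: P2@Q0 runs 3, rem=5, quantum used, demote→Q1. Q0=[P3,P4,P5] Q1=[P1,P2] Q2=[]
t=6-9: P3@Q0 runs 3, rem=7, quantum used, demote→Q1. Q0=[P4,P5] Q1=[P1,P2,P3] Q2=[]
t=9-12: P4@Q0 runs 3, rem=1, quantum used, demote→Q1. Q0=[P5] Q1=[P1,P2,P3,P4] Q2=[]
t=12-15: P5@Q0 runs 3, rem=12, quantum used, demote→Q1. Q0=[] Q1=[P1,P2,P3,P4,P5] Q2=[]
t=15-19: P1@Q1 runs 4, rem=6, quantum used, demote→Q2. Q0=[] Q1=[P2,P3,P4,P5] Q2=[P1]
t=19-23: P2@Q1 runs 4, rem=1, quantum used, demote→Q2. Q0=[] Q1=[P3,P4,P5] Q2=[P1,P2]
t=23-27: P3@Q1 runs 4, rem=3, quantum used, demote→Q2. Q0=[] Q1=[P4,P5] Q2=[P1,P2,P3]
t=27-28: P4@Q1 runs 1, rem=0, completes. Q0=[] Q1=[P5] Q2=[P1,P2,P3]
t=28-32: P5@Q1 runs 4, rem=8, quantum used, demote→Q2. Q0=[] Q1=[] Q2=[P1,P2,P3,P5]
t=32-38: P1@Q2 runs 6, rem=0, completes. Q0=[] Q1=[] Q2=[P2,P3,P5]
t=38-39: P2@Q2 runs 1, rem=0, completes. Q0=[] Q1=[] Q2=[P3,P5]
t=39-42: P3@Q2 runs 3, rem=0, completes. Q0=[] Q1=[] Q2=[P5]
t=42-50: P5@Q2 runs 8, rem=0, completes. Q0=[] Q1=[] Q2=[]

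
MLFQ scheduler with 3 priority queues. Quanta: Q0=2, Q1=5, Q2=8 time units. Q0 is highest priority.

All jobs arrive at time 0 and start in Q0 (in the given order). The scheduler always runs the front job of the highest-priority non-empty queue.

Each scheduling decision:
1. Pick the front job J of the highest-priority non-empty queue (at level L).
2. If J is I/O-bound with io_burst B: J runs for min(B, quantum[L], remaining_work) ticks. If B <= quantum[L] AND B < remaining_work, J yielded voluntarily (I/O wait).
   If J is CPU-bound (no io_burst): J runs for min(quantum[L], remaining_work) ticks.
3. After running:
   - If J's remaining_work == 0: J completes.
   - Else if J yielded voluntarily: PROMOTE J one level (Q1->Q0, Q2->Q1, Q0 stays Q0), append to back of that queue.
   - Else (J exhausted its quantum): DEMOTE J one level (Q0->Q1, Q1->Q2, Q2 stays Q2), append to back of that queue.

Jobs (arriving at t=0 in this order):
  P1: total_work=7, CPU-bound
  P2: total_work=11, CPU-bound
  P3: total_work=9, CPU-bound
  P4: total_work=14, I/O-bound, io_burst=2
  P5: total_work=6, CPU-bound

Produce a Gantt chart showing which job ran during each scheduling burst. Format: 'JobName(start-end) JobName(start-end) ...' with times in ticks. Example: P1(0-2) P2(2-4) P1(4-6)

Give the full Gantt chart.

Answer: P1(0-2) P2(2-4) P3(4-6) P4(6-8) P5(8-10) P4(10-12) P4(12-14) P4(14-16) P4(16-18) P4(18-20) P4(20-22) P1(22-27) P2(27-32) P3(32-37) P5(37-41) P2(41-45) P3(45-47)

Derivation:
t=0-2: P1@Q0 runs 2, rem=5, quantum used, demote→Q1. Q0=[P2,P3,P4,P5] Q1=[P1] Q2=[]
t=2-4: P2@Q0 runs 2, rem=9, quantum used, demote→Q1. Q0=[P3,P4,P5] Q1=[P1,P2] Q2=[]
t=4-6: P3@Q0 runs 2, rem=7, quantum used, demote→Q1. Q0=[P4,P5] Q1=[P1,P2,P3] Q2=[]
t=6-8: P4@Q0 runs 2, rem=12, I/O yield, promote→Q0. Q0=[P5,P4] Q1=[P1,P2,P3] Q2=[]
t=8-10: P5@Q0 runs 2, rem=4, quantum used, demote→Q1. Q0=[P4] Q1=[P1,P2,P3,P5] Q2=[]
t=10-12: P4@Q0 runs 2, rem=10, I/O yield, promote→Q0. Q0=[P4] Q1=[P1,P2,P3,P5] Q2=[]
t=12-14: P4@Q0 runs 2, rem=8, I/O yield, promote→Q0. Q0=[P4] Q1=[P1,P2,P3,P5] Q2=[]
t=14-16: P4@Q0 runs 2, rem=6, I/O yield, promote→Q0. Q0=[P4] Q1=[P1,P2,P3,P5] Q2=[]
t=16-18: P4@Q0 runs 2, rem=4, I/O yield, promote→Q0. Q0=[P4] Q1=[P1,P2,P3,P5] Q2=[]
t=18-20: P4@Q0 runs 2, rem=2, I/O yield, promote→Q0. Q0=[P4] Q1=[P1,P2,P3,P5] Q2=[]
t=20-22: P4@Q0 runs 2, rem=0, completes. Q0=[] Q1=[P1,P2,P3,P5] Q2=[]
t=22-27: P1@Q1 runs 5, rem=0, completes. Q0=[] Q1=[P2,P3,P5] Q2=[]
t=27-32: P2@Q1 runs 5, rem=4, quantum used, demote→Q2. Q0=[] Q1=[P3,P5] Q2=[P2]
t=32-37: P3@Q1 runs 5, rem=2, quantum used, demote→Q2. Q0=[] Q1=[P5] Q2=[P2,P3]
t=37-41: P5@Q1 runs 4, rem=0, completes. Q0=[] Q1=[] Q2=[P2,P3]
t=41-45: P2@Q2 runs 4, rem=0, completes. Q0=[] Q1=[] Q2=[P3]
t=45-47: P3@Q2 runs 2, rem=0, completes. Q0=[] Q1=[] Q2=[]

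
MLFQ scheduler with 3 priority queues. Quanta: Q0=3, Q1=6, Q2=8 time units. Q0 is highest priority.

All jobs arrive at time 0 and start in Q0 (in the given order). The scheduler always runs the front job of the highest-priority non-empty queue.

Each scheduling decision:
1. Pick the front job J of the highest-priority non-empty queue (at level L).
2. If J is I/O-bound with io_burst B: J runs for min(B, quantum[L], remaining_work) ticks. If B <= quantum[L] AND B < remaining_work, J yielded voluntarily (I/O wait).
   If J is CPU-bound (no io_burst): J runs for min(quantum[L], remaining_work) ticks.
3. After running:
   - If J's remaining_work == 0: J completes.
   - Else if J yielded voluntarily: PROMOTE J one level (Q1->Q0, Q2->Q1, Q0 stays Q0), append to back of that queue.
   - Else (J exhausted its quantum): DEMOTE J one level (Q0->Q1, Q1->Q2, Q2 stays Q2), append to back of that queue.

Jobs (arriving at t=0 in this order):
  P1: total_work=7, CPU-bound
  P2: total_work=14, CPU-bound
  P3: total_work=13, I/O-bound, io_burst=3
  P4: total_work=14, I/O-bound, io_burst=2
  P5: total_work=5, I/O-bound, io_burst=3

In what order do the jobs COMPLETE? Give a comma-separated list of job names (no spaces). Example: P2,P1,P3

Answer: P5,P3,P4,P1,P2

Derivation:
t=0-3: P1@Q0 runs 3, rem=4, quantum used, demote→Q1. Q0=[P2,P3,P4,P5] Q1=[P1] Q2=[]
t=3-6: P2@Q0 runs 3, rem=11, quantum used, demote→Q1. Q0=[P3,P4,P5] Q1=[P1,P2] Q2=[]
t=6-9: P3@Q0 runs 3, rem=10, I/O yield, promote→Q0. Q0=[P4,P5,P3] Q1=[P1,P2] Q2=[]
t=9-11: P4@Q0 runs 2, rem=12, I/O yield, promote→Q0. Q0=[P5,P3,P4] Q1=[P1,P2] Q2=[]
t=11-14: P5@Q0 runs 3, rem=2, I/O yield, promote→Q0. Q0=[P3,P4,P5] Q1=[P1,P2] Q2=[]
t=14-17: P3@Q0 runs 3, rem=7, I/O yield, promote→Q0. Q0=[P4,P5,P3] Q1=[P1,P2] Q2=[]
t=17-19: P4@Q0 runs 2, rem=10, I/O yield, promote→Q0. Q0=[P5,P3,P4] Q1=[P1,P2] Q2=[]
t=19-21: P5@Q0 runs 2, rem=0, completes. Q0=[P3,P4] Q1=[P1,P2] Q2=[]
t=21-24: P3@Q0 runs 3, rem=4, I/O yield, promote→Q0. Q0=[P4,P3] Q1=[P1,P2] Q2=[]
t=24-26: P4@Q0 runs 2, rem=8, I/O yield, promote→Q0. Q0=[P3,P4] Q1=[P1,P2] Q2=[]
t=26-29: P3@Q0 runs 3, rem=1, I/O yield, promote→Q0. Q0=[P4,P3] Q1=[P1,P2] Q2=[]
t=29-31: P4@Q0 runs 2, rem=6, I/O yield, promote→Q0. Q0=[P3,P4] Q1=[P1,P2] Q2=[]
t=31-32: P3@Q0 runs 1, rem=0, completes. Q0=[P4] Q1=[P1,P2] Q2=[]
t=32-34: P4@Q0 runs 2, rem=4, I/O yield, promote→Q0. Q0=[P4] Q1=[P1,P2] Q2=[]
t=34-36: P4@Q0 runs 2, rem=2, I/O yield, promote→Q0. Q0=[P4] Q1=[P1,P2] Q2=[]
t=36-38: P4@Q0 runs 2, rem=0, completes. Q0=[] Q1=[P1,P2] Q2=[]
t=38-42: P1@Q1 runs 4, rem=0, completes. Q0=[] Q1=[P2] Q2=[]
t=42-48: P2@Q1 runs 6, rem=5, quantum used, demote→Q2. Q0=[] Q1=[] Q2=[P2]
t=48-53: P2@Q2 runs 5, rem=0, completes. Q0=[] Q1=[] Q2=[]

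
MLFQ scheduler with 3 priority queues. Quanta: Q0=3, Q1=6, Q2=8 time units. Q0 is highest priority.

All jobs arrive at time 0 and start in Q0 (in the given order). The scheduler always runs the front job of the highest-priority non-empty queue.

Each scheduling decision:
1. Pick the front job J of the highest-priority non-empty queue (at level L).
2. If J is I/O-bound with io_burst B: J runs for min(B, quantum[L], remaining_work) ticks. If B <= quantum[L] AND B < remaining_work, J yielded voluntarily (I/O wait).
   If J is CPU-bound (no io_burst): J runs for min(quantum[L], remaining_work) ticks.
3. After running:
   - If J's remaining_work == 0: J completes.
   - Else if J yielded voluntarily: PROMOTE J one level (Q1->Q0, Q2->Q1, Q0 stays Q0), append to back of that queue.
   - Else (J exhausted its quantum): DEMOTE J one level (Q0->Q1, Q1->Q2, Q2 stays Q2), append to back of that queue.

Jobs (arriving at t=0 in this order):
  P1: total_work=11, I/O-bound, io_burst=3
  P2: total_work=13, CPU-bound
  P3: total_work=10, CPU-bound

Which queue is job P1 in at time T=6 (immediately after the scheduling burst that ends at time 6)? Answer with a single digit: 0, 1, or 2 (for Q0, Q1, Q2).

t=0-3: P1@Q0 runs 3, rem=8, I/O yield, promote→Q0. Q0=[P2,P3,P1] Q1=[] Q2=[]
t=3-6: P2@Q0 runs 3, rem=10, quantum used, demote→Q1. Q0=[P3,P1] Q1=[P2] Q2=[]
t=6-9: P3@Q0 runs 3, rem=7, quantum used, demote→Q1. Q0=[P1] Q1=[P2,P3] Q2=[]
t=9-12: P1@Q0 runs 3, rem=5, I/O yield, promote→Q0. Q0=[P1] Q1=[P2,P3] Q2=[]
t=12-15: P1@Q0 runs 3, rem=2, I/O yield, promote→Q0. Q0=[P1] Q1=[P2,P3] Q2=[]
t=15-17: P1@Q0 runs 2, rem=0, completes. Q0=[] Q1=[P2,P3] Q2=[]
t=17-23: P2@Q1 runs 6, rem=4, quantum used, demote→Q2. Q0=[] Q1=[P3] Q2=[P2]
t=23-29: P3@Q1 runs 6, rem=1, quantum used, demote→Q2. Q0=[] Q1=[] Q2=[P2,P3]
t=29-33: P2@Q2 runs 4, rem=0, completes. Q0=[] Q1=[] Q2=[P3]
t=33-34: P3@Q2 runs 1, rem=0, completes. Q0=[] Q1=[] Q2=[]

Answer: 0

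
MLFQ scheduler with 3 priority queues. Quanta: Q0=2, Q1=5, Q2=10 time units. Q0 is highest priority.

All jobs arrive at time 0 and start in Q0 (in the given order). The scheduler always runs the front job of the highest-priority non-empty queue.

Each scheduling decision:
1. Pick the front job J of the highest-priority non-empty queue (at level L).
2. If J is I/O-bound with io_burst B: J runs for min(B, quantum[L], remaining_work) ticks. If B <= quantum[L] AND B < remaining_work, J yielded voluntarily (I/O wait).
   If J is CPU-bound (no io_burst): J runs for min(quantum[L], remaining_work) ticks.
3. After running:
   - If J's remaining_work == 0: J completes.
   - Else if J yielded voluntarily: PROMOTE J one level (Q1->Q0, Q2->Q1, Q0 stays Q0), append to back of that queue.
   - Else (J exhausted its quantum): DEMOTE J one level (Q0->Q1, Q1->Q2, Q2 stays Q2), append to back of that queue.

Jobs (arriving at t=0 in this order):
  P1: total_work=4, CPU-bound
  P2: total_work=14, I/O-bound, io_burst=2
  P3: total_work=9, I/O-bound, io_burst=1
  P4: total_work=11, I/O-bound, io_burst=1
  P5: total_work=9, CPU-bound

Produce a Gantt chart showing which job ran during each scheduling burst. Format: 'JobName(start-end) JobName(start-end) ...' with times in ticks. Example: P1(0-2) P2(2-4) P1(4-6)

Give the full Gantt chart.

t=0-2: P1@Q0 runs 2, rem=2, quantum used, demote→Q1. Q0=[P2,P3,P4,P5] Q1=[P1] Q2=[]
t=2-4: P2@Q0 runs 2, rem=12, I/O yield, promote→Q0. Q0=[P3,P4,P5,P2] Q1=[P1] Q2=[]
t=4-5: P3@Q0 runs 1, rem=8, I/O yield, promote→Q0. Q0=[P4,P5,P2,P3] Q1=[P1] Q2=[]
t=5-6: P4@Q0 runs 1, rem=10, I/O yield, promote→Q0. Q0=[P5,P2,P3,P4] Q1=[P1] Q2=[]
t=6-8: P5@Q0 runs 2, rem=7, quantum used, demote→Q1. Q0=[P2,P3,P4] Q1=[P1,P5] Q2=[]
t=8-10: P2@Q0 runs 2, rem=10, I/O yield, promote→Q0. Q0=[P3,P4,P2] Q1=[P1,P5] Q2=[]
t=10-11: P3@Q0 runs 1, rem=7, I/O yield, promote→Q0. Q0=[P4,P2,P3] Q1=[P1,P5] Q2=[]
t=11-12: P4@Q0 runs 1, rem=9, I/O yield, promote→Q0. Q0=[P2,P3,P4] Q1=[P1,P5] Q2=[]
t=12-14: P2@Q0 runs 2, rem=8, I/O yield, promote→Q0. Q0=[P3,P4,P2] Q1=[P1,P5] Q2=[]
t=14-15: P3@Q0 runs 1, rem=6, I/O yield, promote→Q0. Q0=[P4,P2,P3] Q1=[P1,P5] Q2=[]
t=15-16: P4@Q0 runs 1, rem=8, I/O yield, promote→Q0. Q0=[P2,P3,P4] Q1=[P1,P5] Q2=[]
t=16-18: P2@Q0 runs 2, rem=6, I/O yield, promote→Q0. Q0=[P3,P4,P2] Q1=[P1,P5] Q2=[]
t=18-19: P3@Q0 runs 1, rem=5, I/O yield, promote→Q0. Q0=[P4,P2,P3] Q1=[P1,P5] Q2=[]
t=19-20: P4@Q0 runs 1, rem=7, I/O yield, promote→Q0. Q0=[P2,P3,P4] Q1=[P1,P5] Q2=[]
t=20-22: P2@Q0 runs 2, rem=4, I/O yield, promote→Q0. Q0=[P3,P4,P2] Q1=[P1,P5] Q2=[]
t=22-23: P3@Q0 runs 1, rem=4, I/O yield, promote→Q0. Q0=[P4,P2,P3] Q1=[P1,P5] Q2=[]
t=23-24: P4@Q0 runs 1, rem=6, I/O yield, promote→Q0. Q0=[P2,P3,P4] Q1=[P1,P5] Q2=[]
t=24-26: P2@Q0 runs 2, rem=2, I/O yield, promote→Q0. Q0=[P3,P4,P2] Q1=[P1,P5] Q2=[]
t=26-27: P3@Q0 runs 1, rem=3, I/O yield, promote→Q0. Q0=[P4,P2,P3] Q1=[P1,P5] Q2=[]
t=27-28: P4@Q0 runs 1, rem=5, I/O yield, promote→Q0. Q0=[P2,P3,P4] Q1=[P1,P5] Q2=[]
t=28-30: P2@Q0 runs 2, rem=0, completes. Q0=[P3,P4] Q1=[P1,P5] Q2=[]
t=30-31: P3@Q0 runs 1, rem=2, I/O yield, promote→Q0. Q0=[P4,P3] Q1=[P1,P5] Q2=[]
t=31-32: P4@Q0 runs 1, rem=4, I/O yield, promote→Q0. Q0=[P3,P4] Q1=[P1,P5] Q2=[]
t=32-33: P3@Q0 runs 1, rem=1, I/O yield, promote→Q0. Q0=[P4,P3] Q1=[P1,P5] Q2=[]
t=33-34: P4@Q0 runs 1, rem=3, I/O yield, promote→Q0. Q0=[P3,P4] Q1=[P1,P5] Q2=[]
t=34-35: P3@Q0 runs 1, rem=0, completes. Q0=[P4] Q1=[P1,P5] Q2=[]
t=35-36: P4@Q0 runs 1, rem=2, I/O yield, promote→Q0. Q0=[P4] Q1=[P1,P5] Q2=[]
t=36-37: P4@Q0 runs 1, rem=1, I/O yield, promote→Q0. Q0=[P4] Q1=[P1,P5] Q2=[]
t=37-38: P4@Q0 runs 1, rem=0, completes. Q0=[] Q1=[P1,P5] Q2=[]
t=38-40: P1@Q1 runs 2, rem=0, completes. Q0=[] Q1=[P5] Q2=[]
t=40-45: P5@Q1 runs 5, rem=2, quantum used, demote→Q2. Q0=[] Q1=[] Q2=[P5]
t=45-47: P5@Q2 runs 2, rem=0, completes. Q0=[] Q1=[] Q2=[]

Answer: P1(0-2) P2(2-4) P3(4-5) P4(5-6) P5(6-8) P2(8-10) P3(10-11) P4(11-12) P2(12-14) P3(14-15) P4(15-16) P2(16-18) P3(18-19) P4(19-20) P2(20-22) P3(22-23) P4(23-24) P2(24-26) P3(26-27) P4(27-28) P2(28-30) P3(30-31) P4(31-32) P3(32-33) P4(33-34) P3(34-35) P4(35-36) P4(36-37) P4(37-38) P1(38-40) P5(40-45) P5(45-47)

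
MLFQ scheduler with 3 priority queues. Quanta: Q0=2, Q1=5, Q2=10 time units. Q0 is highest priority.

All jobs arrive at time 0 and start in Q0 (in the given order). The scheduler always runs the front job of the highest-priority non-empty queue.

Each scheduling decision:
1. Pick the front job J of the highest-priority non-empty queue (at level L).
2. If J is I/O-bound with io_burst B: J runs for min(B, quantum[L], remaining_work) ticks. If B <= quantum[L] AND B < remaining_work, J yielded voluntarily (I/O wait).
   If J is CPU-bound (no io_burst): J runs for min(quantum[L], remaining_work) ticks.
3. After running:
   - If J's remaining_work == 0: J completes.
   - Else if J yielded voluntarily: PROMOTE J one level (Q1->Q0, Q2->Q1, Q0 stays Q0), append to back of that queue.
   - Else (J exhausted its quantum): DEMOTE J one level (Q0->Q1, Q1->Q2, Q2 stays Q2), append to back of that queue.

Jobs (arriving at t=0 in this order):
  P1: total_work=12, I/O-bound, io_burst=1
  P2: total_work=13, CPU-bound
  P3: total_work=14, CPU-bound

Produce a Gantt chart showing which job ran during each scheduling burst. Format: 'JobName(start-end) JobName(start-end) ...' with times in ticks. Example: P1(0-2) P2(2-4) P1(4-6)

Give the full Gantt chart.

t=0-1: P1@Q0 runs 1, rem=11, I/O yield, promote→Q0. Q0=[P2,P3,P1] Q1=[] Q2=[]
t=1-3: P2@Q0 runs 2, rem=11, quantum used, demote→Q1. Q0=[P3,P1] Q1=[P2] Q2=[]
t=3-5: P3@Q0 runs 2, rem=12, quantum used, demote→Q1. Q0=[P1] Q1=[P2,P3] Q2=[]
t=5-6: P1@Q0 runs 1, rem=10, I/O yield, promote→Q0. Q0=[P1] Q1=[P2,P3] Q2=[]
t=6-7: P1@Q0 runs 1, rem=9, I/O yield, promote→Q0. Q0=[P1] Q1=[P2,P3] Q2=[]
t=7-8: P1@Q0 runs 1, rem=8, I/O yield, promote→Q0. Q0=[P1] Q1=[P2,P3] Q2=[]
t=8-9: P1@Q0 runs 1, rem=7, I/O yield, promote→Q0. Q0=[P1] Q1=[P2,P3] Q2=[]
t=9-10: P1@Q0 runs 1, rem=6, I/O yield, promote→Q0. Q0=[P1] Q1=[P2,P3] Q2=[]
t=10-11: P1@Q0 runs 1, rem=5, I/O yield, promote→Q0. Q0=[P1] Q1=[P2,P3] Q2=[]
t=11-12: P1@Q0 runs 1, rem=4, I/O yield, promote→Q0. Q0=[P1] Q1=[P2,P3] Q2=[]
t=12-13: P1@Q0 runs 1, rem=3, I/O yield, promote→Q0. Q0=[P1] Q1=[P2,P3] Q2=[]
t=13-14: P1@Q0 runs 1, rem=2, I/O yield, promote→Q0. Q0=[P1] Q1=[P2,P3] Q2=[]
t=14-15: P1@Q0 runs 1, rem=1, I/O yield, promote→Q0. Q0=[P1] Q1=[P2,P3] Q2=[]
t=15-16: P1@Q0 runs 1, rem=0, completes. Q0=[] Q1=[P2,P3] Q2=[]
t=16-21: P2@Q1 runs 5, rem=6, quantum used, demote→Q2. Q0=[] Q1=[P3] Q2=[P2]
t=21-26: P3@Q1 runs 5, rem=7, quantum used, demote→Q2. Q0=[] Q1=[] Q2=[P2,P3]
t=26-32: P2@Q2 runs 6, rem=0, completes. Q0=[] Q1=[] Q2=[P3]
t=32-39: P3@Q2 runs 7, rem=0, completes. Q0=[] Q1=[] Q2=[]

Answer: P1(0-1) P2(1-3) P3(3-5) P1(5-6) P1(6-7) P1(7-8) P1(8-9) P1(9-10) P1(10-11) P1(11-12) P1(12-13) P1(13-14) P1(14-15) P1(15-16) P2(16-21) P3(21-26) P2(26-32) P3(32-39)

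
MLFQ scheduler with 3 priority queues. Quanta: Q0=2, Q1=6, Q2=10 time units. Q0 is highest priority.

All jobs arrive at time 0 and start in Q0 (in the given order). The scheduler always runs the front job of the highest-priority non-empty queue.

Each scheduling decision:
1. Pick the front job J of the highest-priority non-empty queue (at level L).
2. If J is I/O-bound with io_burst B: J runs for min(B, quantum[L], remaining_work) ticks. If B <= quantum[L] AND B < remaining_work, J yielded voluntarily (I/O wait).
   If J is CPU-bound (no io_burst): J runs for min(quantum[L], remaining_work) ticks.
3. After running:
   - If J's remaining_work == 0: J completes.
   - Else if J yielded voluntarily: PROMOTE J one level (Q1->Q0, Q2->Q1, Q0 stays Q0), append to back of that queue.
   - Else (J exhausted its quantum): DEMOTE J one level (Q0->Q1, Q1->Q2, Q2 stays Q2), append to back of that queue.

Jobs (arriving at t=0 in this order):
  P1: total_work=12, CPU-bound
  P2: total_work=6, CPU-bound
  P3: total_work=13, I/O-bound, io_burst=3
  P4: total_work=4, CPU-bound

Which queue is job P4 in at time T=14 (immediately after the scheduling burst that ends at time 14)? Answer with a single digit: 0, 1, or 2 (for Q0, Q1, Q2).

t=0-2: P1@Q0 runs 2, rem=10, quantum used, demote→Q1. Q0=[P2,P3,P4] Q1=[P1] Q2=[]
t=2-4: P2@Q0 runs 2, rem=4, quantum used, demote→Q1. Q0=[P3,P4] Q1=[P1,P2] Q2=[]
t=4-6: P3@Q0 runs 2, rem=11, quantum used, demote→Q1. Q0=[P4] Q1=[P1,P2,P3] Q2=[]
t=6-8: P4@Q0 runs 2, rem=2, quantum used, demote→Q1. Q0=[] Q1=[P1,P2,P3,P4] Q2=[]
t=8-14: P1@Q1 runs 6, rem=4, quantum used, demote→Q2. Q0=[] Q1=[P2,P3,P4] Q2=[P1]
t=14-18: P2@Q1 runs 4, rem=0, completes. Q0=[] Q1=[P3,P4] Q2=[P1]
t=18-21: P3@Q1 runs 3, rem=8, I/O yield, promote→Q0. Q0=[P3] Q1=[P4] Q2=[P1]
t=21-23: P3@Q0 runs 2, rem=6, quantum used, demote→Q1. Q0=[] Q1=[P4,P3] Q2=[P1]
t=23-25: P4@Q1 runs 2, rem=0, completes. Q0=[] Q1=[P3] Q2=[P1]
t=25-28: P3@Q1 runs 3, rem=3, I/O yield, promote→Q0. Q0=[P3] Q1=[] Q2=[P1]
t=28-30: P3@Q0 runs 2, rem=1, quantum used, demote→Q1. Q0=[] Q1=[P3] Q2=[P1]
t=30-31: P3@Q1 runs 1, rem=0, completes. Q0=[] Q1=[] Q2=[P1]
t=31-35: P1@Q2 runs 4, rem=0, completes. Q0=[] Q1=[] Q2=[]

Answer: 1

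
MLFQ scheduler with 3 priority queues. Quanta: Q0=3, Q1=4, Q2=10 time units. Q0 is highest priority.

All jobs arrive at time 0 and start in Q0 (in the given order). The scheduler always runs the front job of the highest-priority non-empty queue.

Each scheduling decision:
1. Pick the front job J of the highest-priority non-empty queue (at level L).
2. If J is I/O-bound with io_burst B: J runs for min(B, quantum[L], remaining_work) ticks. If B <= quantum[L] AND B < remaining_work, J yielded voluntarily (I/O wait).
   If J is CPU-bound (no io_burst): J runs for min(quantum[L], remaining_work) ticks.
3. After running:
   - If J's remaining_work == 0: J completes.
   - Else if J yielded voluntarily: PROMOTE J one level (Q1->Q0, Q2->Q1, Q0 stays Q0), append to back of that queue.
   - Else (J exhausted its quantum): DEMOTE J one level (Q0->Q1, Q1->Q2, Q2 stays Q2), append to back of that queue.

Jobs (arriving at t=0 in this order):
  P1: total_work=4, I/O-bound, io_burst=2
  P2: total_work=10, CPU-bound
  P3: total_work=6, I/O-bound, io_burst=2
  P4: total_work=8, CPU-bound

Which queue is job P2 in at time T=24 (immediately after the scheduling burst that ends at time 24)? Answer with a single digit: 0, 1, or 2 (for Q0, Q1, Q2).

t=0-2: P1@Q0 runs 2, rem=2, I/O yield, promote→Q0. Q0=[P2,P3,P4,P1] Q1=[] Q2=[]
t=2-5: P2@Q0 runs 3, rem=7, quantum used, demote→Q1. Q0=[P3,P4,P1] Q1=[P2] Q2=[]
t=5-7: P3@Q0 runs 2, rem=4, I/O yield, promote→Q0. Q0=[P4,P1,P3] Q1=[P2] Q2=[]
t=7-10: P4@Q0 runs 3, rem=5, quantum used, demote→Q1. Q0=[P1,P3] Q1=[P2,P4] Q2=[]
t=10-12: P1@Q0 runs 2, rem=0, completes. Q0=[P3] Q1=[P2,P4] Q2=[]
t=12-14: P3@Q0 runs 2, rem=2, I/O yield, promote→Q0. Q0=[P3] Q1=[P2,P4] Q2=[]
t=14-16: P3@Q0 runs 2, rem=0, completes. Q0=[] Q1=[P2,P4] Q2=[]
t=16-20: P2@Q1 runs 4, rem=3, quantum used, demote→Q2. Q0=[] Q1=[P4] Q2=[P2]
t=20-24: P4@Q1 runs 4, rem=1, quantum used, demote→Q2. Q0=[] Q1=[] Q2=[P2,P4]
t=24-27: P2@Q2 runs 3, rem=0, completes. Q0=[] Q1=[] Q2=[P4]
t=27-28: P4@Q2 runs 1, rem=0, completes. Q0=[] Q1=[] Q2=[]

Answer: 2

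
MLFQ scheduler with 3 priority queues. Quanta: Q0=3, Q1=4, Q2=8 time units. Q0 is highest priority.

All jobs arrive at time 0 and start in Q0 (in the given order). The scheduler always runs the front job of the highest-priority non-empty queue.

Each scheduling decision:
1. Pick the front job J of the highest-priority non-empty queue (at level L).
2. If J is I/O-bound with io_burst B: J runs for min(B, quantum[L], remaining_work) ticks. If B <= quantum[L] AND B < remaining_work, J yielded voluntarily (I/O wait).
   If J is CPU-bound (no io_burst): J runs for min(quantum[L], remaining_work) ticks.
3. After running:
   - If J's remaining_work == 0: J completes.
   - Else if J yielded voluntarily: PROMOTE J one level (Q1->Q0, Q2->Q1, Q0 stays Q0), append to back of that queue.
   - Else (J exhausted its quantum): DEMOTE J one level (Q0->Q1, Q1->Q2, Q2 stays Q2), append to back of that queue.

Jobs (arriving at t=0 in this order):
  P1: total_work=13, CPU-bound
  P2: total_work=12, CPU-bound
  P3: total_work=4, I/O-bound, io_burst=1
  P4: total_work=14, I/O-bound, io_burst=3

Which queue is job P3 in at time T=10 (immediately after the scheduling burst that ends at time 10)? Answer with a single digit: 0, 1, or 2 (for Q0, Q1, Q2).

Answer: 0

Derivation:
t=0-3: P1@Q0 runs 3, rem=10, quantum used, demote→Q1. Q0=[P2,P3,P4] Q1=[P1] Q2=[]
t=3-6: P2@Q0 runs 3, rem=9, quantum used, demote→Q1. Q0=[P3,P4] Q1=[P1,P2] Q2=[]
t=6-7: P3@Q0 runs 1, rem=3, I/O yield, promote→Q0. Q0=[P4,P3] Q1=[P1,P2] Q2=[]
t=7-10: P4@Q0 runs 3, rem=11, I/O yield, promote→Q0. Q0=[P3,P4] Q1=[P1,P2] Q2=[]
t=10-11: P3@Q0 runs 1, rem=2, I/O yield, promote→Q0. Q0=[P4,P3] Q1=[P1,P2] Q2=[]
t=11-14: P4@Q0 runs 3, rem=8, I/O yield, promote→Q0. Q0=[P3,P4] Q1=[P1,P2] Q2=[]
t=14-15: P3@Q0 runs 1, rem=1, I/O yield, promote→Q0. Q0=[P4,P3] Q1=[P1,P2] Q2=[]
t=15-18: P4@Q0 runs 3, rem=5, I/O yield, promote→Q0. Q0=[P3,P4] Q1=[P1,P2] Q2=[]
t=18-19: P3@Q0 runs 1, rem=0, completes. Q0=[P4] Q1=[P1,P2] Q2=[]
t=19-22: P4@Q0 runs 3, rem=2, I/O yield, promote→Q0. Q0=[P4] Q1=[P1,P2] Q2=[]
t=22-24: P4@Q0 runs 2, rem=0, completes. Q0=[] Q1=[P1,P2] Q2=[]
t=24-28: P1@Q1 runs 4, rem=6, quantum used, demote→Q2. Q0=[] Q1=[P2] Q2=[P1]
t=28-32: P2@Q1 runs 4, rem=5, quantum used, demote→Q2. Q0=[] Q1=[] Q2=[P1,P2]
t=32-38: P1@Q2 runs 6, rem=0, completes. Q0=[] Q1=[] Q2=[P2]
t=38-43: P2@Q2 runs 5, rem=0, completes. Q0=[] Q1=[] Q2=[]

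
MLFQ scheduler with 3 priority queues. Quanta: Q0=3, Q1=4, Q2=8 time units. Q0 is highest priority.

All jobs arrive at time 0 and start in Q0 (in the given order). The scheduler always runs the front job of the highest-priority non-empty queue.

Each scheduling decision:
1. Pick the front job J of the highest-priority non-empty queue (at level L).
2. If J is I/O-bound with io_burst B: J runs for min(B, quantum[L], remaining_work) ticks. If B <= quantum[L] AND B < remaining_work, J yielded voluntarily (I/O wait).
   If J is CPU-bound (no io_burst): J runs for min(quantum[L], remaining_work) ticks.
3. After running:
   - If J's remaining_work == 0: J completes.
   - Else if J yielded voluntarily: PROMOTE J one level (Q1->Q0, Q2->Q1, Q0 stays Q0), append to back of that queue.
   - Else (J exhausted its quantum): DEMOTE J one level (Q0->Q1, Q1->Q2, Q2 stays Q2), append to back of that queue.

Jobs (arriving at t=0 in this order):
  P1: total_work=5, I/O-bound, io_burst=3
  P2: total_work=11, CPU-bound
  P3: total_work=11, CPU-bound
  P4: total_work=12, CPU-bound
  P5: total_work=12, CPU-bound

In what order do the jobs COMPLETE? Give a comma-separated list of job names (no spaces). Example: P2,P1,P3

t=0-3: P1@Q0 runs 3, rem=2, I/O yield, promote→Q0. Q0=[P2,P3,P4,P5,P1] Q1=[] Q2=[]
t=3-6: P2@Q0 runs 3, rem=8, quantum used, demote→Q1. Q0=[P3,P4,P5,P1] Q1=[P2] Q2=[]
t=6-9: P3@Q0 runs 3, rem=8, quantum used, demote→Q1. Q0=[P4,P5,P1] Q1=[P2,P3] Q2=[]
t=9-12: P4@Q0 runs 3, rem=9, quantum used, demote→Q1. Q0=[P5,P1] Q1=[P2,P3,P4] Q2=[]
t=12-15: P5@Q0 runs 3, rem=9, quantum used, demote→Q1. Q0=[P1] Q1=[P2,P3,P4,P5] Q2=[]
t=15-17: P1@Q0 runs 2, rem=0, completes. Q0=[] Q1=[P2,P3,P4,P5] Q2=[]
t=17-21: P2@Q1 runs 4, rem=4, quantum used, demote→Q2. Q0=[] Q1=[P3,P4,P5] Q2=[P2]
t=21-25: P3@Q1 runs 4, rem=4, quantum used, demote→Q2. Q0=[] Q1=[P4,P5] Q2=[P2,P3]
t=25-29: P4@Q1 runs 4, rem=5, quantum used, demote→Q2. Q0=[] Q1=[P5] Q2=[P2,P3,P4]
t=29-33: P5@Q1 runs 4, rem=5, quantum used, demote→Q2. Q0=[] Q1=[] Q2=[P2,P3,P4,P5]
t=33-37: P2@Q2 runs 4, rem=0, completes. Q0=[] Q1=[] Q2=[P3,P4,P5]
t=37-41: P3@Q2 runs 4, rem=0, completes. Q0=[] Q1=[] Q2=[P4,P5]
t=41-46: P4@Q2 runs 5, rem=0, completes. Q0=[] Q1=[] Q2=[P5]
t=46-51: P5@Q2 runs 5, rem=0, completes. Q0=[] Q1=[] Q2=[]

Answer: P1,P2,P3,P4,P5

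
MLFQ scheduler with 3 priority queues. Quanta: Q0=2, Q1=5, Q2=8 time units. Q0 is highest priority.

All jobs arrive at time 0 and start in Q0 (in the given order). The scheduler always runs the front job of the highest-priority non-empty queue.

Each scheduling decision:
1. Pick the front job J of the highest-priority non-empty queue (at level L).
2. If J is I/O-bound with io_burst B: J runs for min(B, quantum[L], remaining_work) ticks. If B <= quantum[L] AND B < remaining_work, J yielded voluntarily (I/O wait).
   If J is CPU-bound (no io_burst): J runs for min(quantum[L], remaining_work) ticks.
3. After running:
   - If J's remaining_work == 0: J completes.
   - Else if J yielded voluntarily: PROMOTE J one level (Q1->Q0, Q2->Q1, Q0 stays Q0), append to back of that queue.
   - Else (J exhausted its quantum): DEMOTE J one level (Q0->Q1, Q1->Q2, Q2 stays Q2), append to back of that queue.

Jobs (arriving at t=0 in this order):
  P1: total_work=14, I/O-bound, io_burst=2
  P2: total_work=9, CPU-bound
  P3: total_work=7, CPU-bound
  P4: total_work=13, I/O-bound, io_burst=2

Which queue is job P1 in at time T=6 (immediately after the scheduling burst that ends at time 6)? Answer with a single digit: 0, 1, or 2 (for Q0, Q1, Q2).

t=0-2: P1@Q0 runs 2, rem=12, I/O yield, promote→Q0. Q0=[P2,P3,P4,P1] Q1=[] Q2=[]
t=2-4: P2@Q0 runs 2, rem=7, quantum used, demote→Q1. Q0=[P3,P4,P1] Q1=[P2] Q2=[]
t=4-6: P3@Q0 runs 2, rem=5, quantum used, demote→Q1. Q0=[P4,P1] Q1=[P2,P3] Q2=[]
t=6-8: P4@Q0 runs 2, rem=11, I/O yield, promote→Q0. Q0=[P1,P4] Q1=[P2,P3] Q2=[]
t=8-10: P1@Q0 runs 2, rem=10, I/O yield, promote→Q0. Q0=[P4,P1] Q1=[P2,P3] Q2=[]
t=10-12: P4@Q0 runs 2, rem=9, I/O yield, promote→Q0. Q0=[P1,P4] Q1=[P2,P3] Q2=[]
t=12-14: P1@Q0 runs 2, rem=8, I/O yield, promote→Q0. Q0=[P4,P1] Q1=[P2,P3] Q2=[]
t=14-16: P4@Q0 runs 2, rem=7, I/O yield, promote→Q0. Q0=[P1,P4] Q1=[P2,P3] Q2=[]
t=16-18: P1@Q0 runs 2, rem=6, I/O yield, promote→Q0. Q0=[P4,P1] Q1=[P2,P3] Q2=[]
t=18-20: P4@Q0 runs 2, rem=5, I/O yield, promote→Q0. Q0=[P1,P4] Q1=[P2,P3] Q2=[]
t=20-22: P1@Q0 runs 2, rem=4, I/O yield, promote→Q0. Q0=[P4,P1] Q1=[P2,P3] Q2=[]
t=22-24: P4@Q0 runs 2, rem=3, I/O yield, promote→Q0. Q0=[P1,P4] Q1=[P2,P3] Q2=[]
t=24-26: P1@Q0 runs 2, rem=2, I/O yield, promote→Q0. Q0=[P4,P1] Q1=[P2,P3] Q2=[]
t=26-28: P4@Q0 runs 2, rem=1, I/O yield, promote→Q0. Q0=[P1,P4] Q1=[P2,P3] Q2=[]
t=28-30: P1@Q0 runs 2, rem=0, completes. Q0=[P4] Q1=[P2,P3] Q2=[]
t=30-31: P4@Q0 runs 1, rem=0, completes. Q0=[] Q1=[P2,P3] Q2=[]
t=31-36: P2@Q1 runs 5, rem=2, quantum used, demote→Q2. Q0=[] Q1=[P3] Q2=[P2]
t=36-41: P3@Q1 runs 5, rem=0, completes. Q0=[] Q1=[] Q2=[P2]
t=41-43: P2@Q2 runs 2, rem=0, completes. Q0=[] Q1=[] Q2=[]

Answer: 0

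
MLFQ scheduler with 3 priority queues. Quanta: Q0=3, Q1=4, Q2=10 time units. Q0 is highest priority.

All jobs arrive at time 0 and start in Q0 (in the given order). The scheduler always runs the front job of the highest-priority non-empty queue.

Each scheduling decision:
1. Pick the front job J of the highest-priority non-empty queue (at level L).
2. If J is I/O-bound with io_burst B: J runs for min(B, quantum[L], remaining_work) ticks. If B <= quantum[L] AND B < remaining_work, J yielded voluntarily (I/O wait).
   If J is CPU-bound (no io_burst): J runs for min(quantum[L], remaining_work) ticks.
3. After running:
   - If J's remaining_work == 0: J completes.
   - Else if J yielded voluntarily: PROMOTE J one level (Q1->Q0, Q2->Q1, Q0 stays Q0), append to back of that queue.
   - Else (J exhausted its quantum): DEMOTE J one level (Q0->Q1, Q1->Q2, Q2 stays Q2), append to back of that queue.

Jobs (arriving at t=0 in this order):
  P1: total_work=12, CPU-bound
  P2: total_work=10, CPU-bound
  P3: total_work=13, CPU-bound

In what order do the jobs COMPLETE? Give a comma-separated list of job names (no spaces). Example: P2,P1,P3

Answer: P1,P2,P3

Derivation:
t=0-3: P1@Q0 runs 3, rem=9, quantum used, demote→Q1. Q0=[P2,P3] Q1=[P1] Q2=[]
t=3-6: P2@Q0 runs 3, rem=7, quantum used, demote→Q1. Q0=[P3] Q1=[P1,P2] Q2=[]
t=6-9: P3@Q0 runs 3, rem=10, quantum used, demote→Q1. Q0=[] Q1=[P1,P2,P3] Q2=[]
t=9-13: P1@Q1 runs 4, rem=5, quantum used, demote→Q2. Q0=[] Q1=[P2,P3] Q2=[P1]
t=13-17: P2@Q1 runs 4, rem=3, quantum used, demote→Q2. Q0=[] Q1=[P3] Q2=[P1,P2]
t=17-21: P3@Q1 runs 4, rem=6, quantum used, demote→Q2. Q0=[] Q1=[] Q2=[P1,P2,P3]
t=21-26: P1@Q2 runs 5, rem=0, completes. Q0=[] Q1=[] Q2=[P2,P3]
t=26-29: P2@Q2 runs 3, rem=0, completes. Q0=[] Q1=[] Q2=[P3]
t=29-35: P3@Q2 runs 6, rem=0, completes. Q0=[] Q1=[] Q2=[]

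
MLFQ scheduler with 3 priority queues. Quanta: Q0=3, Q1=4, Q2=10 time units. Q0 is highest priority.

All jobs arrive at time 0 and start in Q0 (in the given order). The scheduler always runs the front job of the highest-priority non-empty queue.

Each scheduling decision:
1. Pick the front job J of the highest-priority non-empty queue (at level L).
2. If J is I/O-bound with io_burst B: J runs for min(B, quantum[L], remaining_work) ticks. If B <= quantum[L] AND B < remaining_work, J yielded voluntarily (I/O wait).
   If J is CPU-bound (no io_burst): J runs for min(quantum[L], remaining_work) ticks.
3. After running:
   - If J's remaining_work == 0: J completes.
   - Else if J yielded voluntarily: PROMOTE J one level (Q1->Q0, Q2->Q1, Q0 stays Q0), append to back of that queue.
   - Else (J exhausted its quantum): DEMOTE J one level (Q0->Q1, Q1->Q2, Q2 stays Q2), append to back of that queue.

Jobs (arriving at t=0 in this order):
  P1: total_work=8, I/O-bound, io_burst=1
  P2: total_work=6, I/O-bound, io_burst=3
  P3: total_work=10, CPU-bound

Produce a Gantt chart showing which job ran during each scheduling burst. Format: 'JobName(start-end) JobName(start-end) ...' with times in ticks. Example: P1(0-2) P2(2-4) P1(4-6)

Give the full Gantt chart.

Answer: P1(0-1) P2(1-4) P3(4-7) P1(7-8) P2(8-11) P1(11-12) P1(12-13) P1(13-14) P1(14-15) P1(15-16) P1(16-17) P3(17-21) P3(21-24)

Derivation:
t=0-1: P1@Q0 runs 1, rem=7, I/O yield, promote→Q0. Q0=[P2,P3,P1] Q1=[] Q2=[]
t=1-4: P2@Q0 runs 3, rem=3, I/O yield, promote→Q0. Q0=[P3,P1,P2] Q1=[] Q2=[]
t=4-7: P3@Q0 runs 3, rem=7, quantum used, demote→Q1. Q0=[P1,P2] Q1=[P3] Q2=[]
t=7-8: P1@Q0 runs 1, rem=6, I/O yield, promote→Q0. Q0=[P2,P1] Q1=[P3] Q2=[]
t=8-11: P2@Q0 runs 3, rem=0, completes. Q0=[P1] Q1=[P3] Q2=[]
t=11-12: P1@Q0 runs 1, rem=5, I/O yield, promote→Q0. Q0=[P1] Q1=[P3] Q2=[]
t=12-13: P1@Q0 runs 1, rem=4, I/O yield, promote→Q0. Q0=[P1] Q1=[P3] Q2=[]
t=13-14: P1@Q0 runs 1, rem=3, I/O yield, promote→Q0. Q0=[P1] Q1=[P3] Q2=[]
t=14-15: P1@Q0 runs 1, rem=2, I/O yield, promote→Q0. Q0=[P1] Q1=[P3] Q2=[]
t=15-16: P1@Q0 runs 1, rem=1, I/O yield, promote→Q0. Q0=[P1] Q1=[P3] Q2=[]
t=16-17: P1@Q0 runs 1, rem=0, completes. Q0=[] Q1=[P3] Q2=[]
t=17-21: P3@Q1 runs 4, rem=3, quantum used, demote→Q2. Q0=[] Q1=[] Q2=[P3]
t=21-24: P3@Q2 runs 3, rem=0, completes. Q0=[] Q1=[] Q2=[]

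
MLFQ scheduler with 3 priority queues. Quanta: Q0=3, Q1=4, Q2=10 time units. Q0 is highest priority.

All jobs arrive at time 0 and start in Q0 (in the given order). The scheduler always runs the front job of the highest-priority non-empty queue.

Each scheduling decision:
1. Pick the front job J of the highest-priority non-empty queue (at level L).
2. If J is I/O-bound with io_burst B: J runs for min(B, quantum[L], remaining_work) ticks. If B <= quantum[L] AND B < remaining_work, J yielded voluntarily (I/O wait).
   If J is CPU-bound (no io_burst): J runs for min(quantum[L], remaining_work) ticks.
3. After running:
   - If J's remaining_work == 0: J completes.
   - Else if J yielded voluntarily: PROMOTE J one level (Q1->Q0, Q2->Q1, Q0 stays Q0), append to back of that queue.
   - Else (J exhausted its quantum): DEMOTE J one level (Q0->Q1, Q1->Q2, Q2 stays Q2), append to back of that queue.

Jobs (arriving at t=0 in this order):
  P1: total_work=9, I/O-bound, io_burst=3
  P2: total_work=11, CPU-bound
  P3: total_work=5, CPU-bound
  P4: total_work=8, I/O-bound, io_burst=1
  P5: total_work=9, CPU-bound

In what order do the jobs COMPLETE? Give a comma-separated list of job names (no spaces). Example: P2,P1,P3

t=0-3: P1@Q0 runs 3, rem=6, I/O yield, promote→Q0. Q0=[P2,P3,P4,P5,P1] Q1=[] Q2=[]
t=3-6: P2@Q0 runs 3, rem=8, quantum used, demote→Q1. Q0=[P3,P4,P5,P1] Q1=[P2] Q2=[]
t=6-9: P3@Q0 runs 3, rem=2, quantum used, demote→Q1. Q0=[P4,P5,P1] Q1=[P2,P3] Q2=[]
t=9-10: P4@Q0 runs 1, rem=7, I/O yield, promote→Q0. Q0=[P5,P1,P4] Q1=[P2,P3] Q2=[]
t=10-13: P5@Q0 runs 3, rem=6, quantum used, demote→Q1. Q0=[P1,P4] Q1=[P2,P3,P5] Q2=[]
t=13-16: P1@Q0 runs 3, rem=3, I/O yield, promote→Q0. Q0=[P4,P1] Q1=[P2,P3,P5] Q2=[]
t=16-17: P4@Q0 runs 1, rem=6, I/O yield, promote→Q0. Q0=[P1,P4] Q1=[P2,P3,P5] Q2=[]
t=17-20: P1@Q0 runs 3, rem=0, completes. Q0=[P4] Q1=[P2,P3,P5] Q2=[]
t=20-21: P4@Q0 runs 1, rem=5, I/O yield, promote→Q0. Q0=[P4] Q1=[P2,P3,P5] Q2=[]
t=21-22: P4@Q0 runs 1, rem=4, I/O yield, promote→Q0. Q0=[P4] Q1=[P2,P3,P5] Q2=[]
t=22-23: P4@Q0 runs 1, rem=3, I/O yield, promote→Q0. Q0=[P4] Q1=[P2,P3,P5] Q2=[]
t=23-24: P4@Q0 runs 1, rem=2, I/O yield, promote→Q0. Q0=[P4] Q1=[P2,P3,P5] Q2=[]
t=24-25: P4@Q0 runs 1, rem=1, I/O yield, promote→Q0. Q0=[P4] Q1=[P2,P3,P5] Q2=[]
t=25-26: P4@Q0 runs 1, rem=0, completes. Q0=[] Q1=[P2,P3,P5] Q2=[]
t=26-30: P2@Q1 runs 4, rem=4, quantum used, demote→Q2. Q0=[] Q1=[P3,P5] Q2=[P2]
t=30-32: P3@Q1 runs 2, rem=0, completes. Q0=[] Q1=[P5] Q2=[P2]
t=32-36: P5@Q1 runs 4, rem=2, quantum used, demote→Q2. Q0=[] Q1=[] Q2=[P2,P5]
t=36-40: P2@Q2 runs 4, rem=0, completes. Q0=[] Q1=[] Q2=[P5]
t=40-42: P5@Q2 runs 2, rem=0, completes. Q0=[] Q1=[] Q2=[]

Answer: P1,P4,P3,P2,P5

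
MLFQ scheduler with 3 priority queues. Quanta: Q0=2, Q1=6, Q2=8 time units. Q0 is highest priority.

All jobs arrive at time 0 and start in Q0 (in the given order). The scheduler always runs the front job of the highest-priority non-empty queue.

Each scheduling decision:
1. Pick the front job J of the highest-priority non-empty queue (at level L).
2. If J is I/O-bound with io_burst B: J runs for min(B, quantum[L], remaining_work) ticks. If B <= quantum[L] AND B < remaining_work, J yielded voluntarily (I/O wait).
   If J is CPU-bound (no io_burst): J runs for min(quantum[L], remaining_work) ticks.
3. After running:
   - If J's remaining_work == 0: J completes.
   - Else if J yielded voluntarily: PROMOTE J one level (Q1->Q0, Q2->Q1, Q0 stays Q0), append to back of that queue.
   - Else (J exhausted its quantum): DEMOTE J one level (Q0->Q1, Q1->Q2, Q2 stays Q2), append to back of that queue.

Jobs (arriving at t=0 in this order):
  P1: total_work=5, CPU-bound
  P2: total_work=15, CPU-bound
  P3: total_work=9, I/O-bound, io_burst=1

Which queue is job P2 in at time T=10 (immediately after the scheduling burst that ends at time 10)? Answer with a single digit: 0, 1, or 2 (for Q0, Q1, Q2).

Answer: 1

Derivation:
t=0-2: P1@Q0 runs 2, rem=3, quantum used, demote→Q1. Q0=[P2,P3] Q1=[P1] Q2=[]
t=2-4: P2@Q0 runs 2, rem=13, quantum used, demote→Q1. Q0=[P3] Q1=[P1,P2] Q2=[]
t=4-5: P3@Q0 runs 1, rem=8, I/O yield, promote→Q0. Q0=[P3] Q1=[P1,P2] Q2=[]
t=5-6: P3@Q0 runs 1, rem=7, I/O yield, promote→Q0. Q0=[P3] Q1=[P1,P2] Q2=[]
t=6-7: P3@Q0 runs 1, rem=6, I/O yield, promote→Q0. Q0=[P3] Q1=[P1,P2] Q2=[]
t=7-8: P3@Q0 runs 1, rem=5, I/O yield, promote→Q0. Q0=[P3] Q1=[P1,P2] Q2=[]
t=8-9: P3@Q0 runs 1, rem=4, I/O yield, promote→Q0. Q0=[P3] Q1=[P1,P2] Q2=[]
t=9-10: P3@Q0 runs 1, rem=3, I/O yield, promote→Q0. Q0=[P3] Q1=[P1,P2] Q2=[]
t=10-11: P3@Q0 runs 1, rem=2, I/O yield, promote→Q0. Q0=[P3] Q1=[P1,P2] Q2=[]
t=11-12: P3@Q0 runs 1, rem=1, I/O yield, promote→Q0. Q0=[P3] Q1=[P1,P2] Q2=[]
t=12-13: P3@Q0 runs 1, rem=0, completes. Q0=[] Q1=[P1,P2] Q2=[]
t=13-16: P1@Q1 runs 3, rem=0, completes. Q0=[] Q1=[P2] Q2=[]
t=16-22: P2@Q1 runs 6, rem=7, quantum used, demote→Q2. Q0=[] Q1=[] Q2=[P2]
t=22-29: P2@Q2 runs 7, rem=0, completes. Q0=[] Q1=[] Q2=[]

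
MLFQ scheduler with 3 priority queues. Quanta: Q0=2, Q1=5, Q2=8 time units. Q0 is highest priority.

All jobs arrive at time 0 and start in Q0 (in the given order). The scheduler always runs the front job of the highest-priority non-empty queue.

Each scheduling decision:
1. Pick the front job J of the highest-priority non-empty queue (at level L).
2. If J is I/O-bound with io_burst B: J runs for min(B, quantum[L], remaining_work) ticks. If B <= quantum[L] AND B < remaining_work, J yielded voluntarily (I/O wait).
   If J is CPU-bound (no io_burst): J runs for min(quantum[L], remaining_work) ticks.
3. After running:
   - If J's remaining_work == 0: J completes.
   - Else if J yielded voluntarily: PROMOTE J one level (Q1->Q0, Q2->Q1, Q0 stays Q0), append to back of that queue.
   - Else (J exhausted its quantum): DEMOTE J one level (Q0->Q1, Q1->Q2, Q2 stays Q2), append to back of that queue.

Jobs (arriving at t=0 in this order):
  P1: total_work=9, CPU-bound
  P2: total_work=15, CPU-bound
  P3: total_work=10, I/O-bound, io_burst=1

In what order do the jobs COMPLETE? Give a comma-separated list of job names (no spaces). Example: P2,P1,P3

t=0-2: P1@Q0 runs 2, rem=7, quantum used, demote→Q1. Q0=[P2,P3] Q1=[P1] Q2=[]
t=2-4: P2@Q0 runs 2, rem=13, quantum used, demote→Q1. Q0=[P3] Q1=[P1,P2] Q2=[]
t=4-5: P3@Q0 runs 1, rem=9, I/O yield, promote→Q0. Q0=[P3] Q1=[P1,P2] Q2=[]
t=5-6: P3@Q0 runs 1, rem=8, I/O yield, promote→Q0. Q0=[P3] Q1=[P1,P2] Q2=[]
t=6-7: P3@Q0 runs 1, rem=7, I/O yield, promote→Q0. Q0=[P3] Q1=[P1,P2] Q2=[]
t=7-8: P3@Q0 runs 1, rem=6, I/O yield, promote→Q0. Q0=[P3] Q1=[P1,P2] Q2=[]
t=8-9: P3@Q0 runs 1, rem=5, I/O yield, promote→Q0. Q0=[P3] Q1=[P1,P2] Q2=[]
t=9-10: P3@Q0 runs 1, rem=4, I/O yield, promote→Q0. Q0=[P3] Q1=[P1,P2] Q2=[]
t=10-11: P3@Q0 runs 1, rem=3, I/O yield, promote→Q0. Q0=[P3] Q1=[P1,P2] Q2=[]
t=11-12: P3@Q0 runs 1, rem=2, I/O yield, promote→Q0. Q0=[P3] Q1=[P1,P2] Q2=[]
t=12-13: P3@Q0 runs 1, rem=1, I/O yield, promote→Q0. Q0=[P3] Q1=[P1,P2] Q2=[]
t=13-14: P3@Q0 runs 1, rem=0, completes. Q0=[] Q1=[P1,P2] Q2=[]
t=14-19: P1@Q1 runs 5, rem=2, quantum used, demote→Q2. Q0=[] Q1=[P2] Q2=[P1]
t=19-24: P2@Q1 runs 5, rem=8, quantum used, demote→Q2. Q0=[] Q1=[] Q2=[P1,P2]
t=24-26: P1@Q2 runs 2, rem=0, completes. Q0=[] Q1=[] Q2=[P2]
t=26-34: P2@Q2 runs 8, rem=0, completes. Q0=[] Q1=[] Q2=[]

Answer: P3,P1,P2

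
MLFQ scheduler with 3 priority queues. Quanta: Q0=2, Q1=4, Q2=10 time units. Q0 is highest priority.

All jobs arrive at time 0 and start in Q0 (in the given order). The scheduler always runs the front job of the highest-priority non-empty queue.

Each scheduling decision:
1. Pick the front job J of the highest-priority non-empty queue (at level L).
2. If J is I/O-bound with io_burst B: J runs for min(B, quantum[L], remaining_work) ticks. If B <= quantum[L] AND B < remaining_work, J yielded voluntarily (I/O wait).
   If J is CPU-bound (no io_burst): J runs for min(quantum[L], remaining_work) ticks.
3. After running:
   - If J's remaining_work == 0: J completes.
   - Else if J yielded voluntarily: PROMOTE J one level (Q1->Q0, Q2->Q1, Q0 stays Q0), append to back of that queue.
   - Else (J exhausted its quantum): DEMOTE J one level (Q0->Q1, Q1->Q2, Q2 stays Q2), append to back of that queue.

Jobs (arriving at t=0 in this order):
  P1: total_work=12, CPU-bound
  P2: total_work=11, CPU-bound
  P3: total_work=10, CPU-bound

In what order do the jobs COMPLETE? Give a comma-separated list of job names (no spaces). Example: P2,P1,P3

Answer: P1,P2,P3

Derivation:
t=0-2: P1@Q0 runs 2, rem=10, quantum used, demote→Q1. Q0=[P2,P3] Q1=[P1] Q2=[]
t=2-4: P2@Q0 runs 2, rem=9, quantum used, demote→Q1. Q0=[P3] Q1=[P1,P2] Q2=[]
t=4-6: P3@Q0 runs 2, rem=8, quantum used, demote→Q1. Q0=[] Q1=[P1,P2,P3] Q2=[]
t=6-10: P1@Q1 runs 4, rem=6, quantum used, demote→Q2. Q0=[] Q1=[P2,P3] Q2=[P1]
t=10-14: P2@Q1 runs 4, rem=5, quantum used, demote→Q2. Q0=[] Q1=[P3] Q2=[P1,P2]
t=14-18: P3@Q1 runs 4, rem=4, quantum used, demote→Q2. Q0=[] Q1=[] Q2=[P1,P2,P3]
t=18-24: P1@Q2 runs 6, rem=0, completes. Q0=[] Q1=[] Q2=[P2,P3]
t=24-29: P2@Q2 runs 5, rem=0, completes. Q0=[] Q1=[] Q2=[P3]
t=29-33: P3@Q2 runs 4, rem=0, completes. Q0=[] Q1=[] Q2=[]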